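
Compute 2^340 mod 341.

1

2^1 ≡ 2 (mod 341)
2^2 ≡ 2^2 = 4 ≡ 4 (mod 341)
2^4 ≡ 4^2 = 16 ≡ 16 (mod 341)
2^8 ≡ 16^2 = 256 ≡ 256 (mod 341)
2^16 ≡ 256^2 = 65536 ≡ 64 (mod 341)
2^32 ≡ 64^2 = 4096 ≡ 4 (mod 341)
2^64 ≡ 4^2 = 16 ≡ 16 (mod 341)
2^128 ≡ 16^2 = 256 ≡ 256 (mod 341)
2^256 ≡ 256^2 = 65536 ≡ 64 (mod 341)
340 = 256 + 64 + 16 + 4 in binary powers of 2.
So 2^340 ≡ 64 · 16 · 64 · 16 ≡ 1 (mod 341).
Since the result is 1, base 2 gives no evidence that 341 is composite.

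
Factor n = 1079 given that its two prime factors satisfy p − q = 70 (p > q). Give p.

83

Since p = q + 70, we have 1079 = q(q + 70), so q² + 70q − 1079 = 0.
Discriminant: 70² + 4·1079 = 4900 + 4316 = 9216; √9216 = 96.
q = (−70 + 96)/2 = 13, and p = q + 70 = 83.
Check: 13 · 83 = 1079.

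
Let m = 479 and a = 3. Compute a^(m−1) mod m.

1

3^1 ≡ 3 (mod 479)
3^2 ≡ 3^2 = 9 ≡ 9 (mod 479)
3^4 ≡ 9^2 = 81 ≡ 81 (mod 479)
3^8 ≡ 81^2 = 6561 ≡ 334 (mod 479)
3^16 ≡ 334^2 = 111556 ≡ 428 (mod 479)
3^32 ≡ 428^2 = 183184 ≡ 206 (mod 479)
3^64 ≡ 206^2 = 42436 ≡ 284 (mod 479)
3^128 ≡ 284^2 = 80656 ≡ 184 (mod 479)
3^256 ≡ 184^2 = 33856 ≡ 326 (mod 479)
478 = 256 + 128 + 64 + 16 + 8 + 4 + 2 in binary powers of 2.
So 3^478 ≡ 326 · 184 · 284 · 428 · 334 · 81 · 9 ≡ 1 (mod 479).
Since the result is 1, base 3 gives no evidence that 479 is composite.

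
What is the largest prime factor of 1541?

1541 = 23 · 67
67 is prime.
So 1541 = 23 · 67; the largest prime factor is 67.

67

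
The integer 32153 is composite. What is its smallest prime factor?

11

32153 is odd.
Digit sum 14, not divisible by 3.
Ends in 3: not divisible by 5.
7: 32153 = 7·4593 + 2
11: 32153 = 11·2923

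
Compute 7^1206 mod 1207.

587

7^1 ≡ 7 (mod 1207)
7^2 ≡ 7^2 = 49 ≡ 49 (mod 1207)
7^4 ≡ 49^2 = 2401 ≡ 1194 (mod 1207)
7^8 ≡ 1194^2 = 1425636 ≡ 169 (mod 1207)
7^16 ≡ 169^2 = 28561 ≡ 800 (mod 1207)
7^32 ≡ 800^2 = 640000 ≡ 290 (mod 1207)
7^64 ≡ 290^2 = 84100 ≡ 817 (mod 1207)
7^128 ≡ 817^2 = 667489 ≡ 18 (mod 1207)
7^256 ≡ 18^2 = 324 ≡ 324 (mod 1207)
7^512 ≡ 324^2 = 104976 ≡ 1174 (mod 1207)
7^1024 ≡ 1174^2 = 1378276 ≡ 1089 (mod 1207)
1206 = 1024 + 128 + 32 + 16 + 4 + 2 in binary powers of 2.
So 7^1206 ≡ 1089 · 18 · 290 · 800 · 1194 · 49 ≡ 587 (mod 1207).
Since 587 ≠ 1, base 7 is a Fermat witness: 1207 is composite.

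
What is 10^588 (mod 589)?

10^1 ≡ 10 (mod 589)
10^2 ≡ 10^2 = 100 ≡ 100 (mod 589)
10^4 ≡ 100^2 = 10000 ≡ 576 (mod 589)
10^8 ≡ 576^2 = 331776 ≡ 169 (mod 589)
10^16 ≡ 169^2 = 28561 ≡ 289 (mod 589)
10^32 ≡ 289^2 = 83521 ≡ 472 (mod 589)
10^64 ≡ 472^2 = 222784 ≡ 142 (mod 589)
10^128 ≡ 142^2 = 20164 ≡ 138 (mod 589)
10^256 ≡ 138^2 = 19044 ≡ 196 (mod 589)
10^512 ≡ 196^2 = 38416 ≡ 131 (mod 589)
588 = 512 + 64 + 8 + 4 in binary powers of 2.
So 10^588 ≡ 131 · 142 · 169 · 576 ≡ 349 (mod 589).
Since 349 ≠ 1, base 10 is a Fermat witness: 589 is composite.

349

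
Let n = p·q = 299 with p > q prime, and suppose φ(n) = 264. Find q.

13

φ(n) = (p−1)(q−1) = n − (p+q) + 1, so p + q = 299 − 264 + 1 = 36.
p and q are the roots of t² − 36t + 299 = 0.
Discriminant: 36² − 4·299 = 1296 − 1196 = 100; √100 = 10.
q = (36 − 10)/2 = 13, p = (36 + 10)/2 = 23.
Check: 13 · 23 = 299.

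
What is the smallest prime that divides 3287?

3287 is odd.
Digit sum 20, not divisible by 3.
Ends in 7: not divisible by 5.
7: 3287 = 7·469 + 4
11: 3287 = 11·298 + 9
13: 3287 = 13·252 + 11
17: 3287 = 17·193 + 6
19: 3287 = 19·173

19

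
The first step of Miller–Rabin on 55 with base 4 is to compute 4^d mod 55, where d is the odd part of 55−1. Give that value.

49

55 − 1 = 54 = 2^1 · 27, so d = 27.
4^1 ≡ 4 (mod 55)
4^2 ≡ 4^2 = 16 ≡ 16 (mod 55)
4^4 ≡ 16^2 = 256 ≡ 36 (mod 55)
4^8 ≡ 36^2 = 1296 ≡ 31 (mod 55)
4^16 ≡ 31^2 = 961 ≡ 26 (mod 55)
27 = 16 + 8 + 2 + 1 in binary powers of 2.
So 4^27 ≡ 26 · 31 · 16 · 4 ≡ 49 (mod 55).
Squaring chain: 49; never reaches −1, so base 4 is a Miller–Rabin witness that 55 is composite.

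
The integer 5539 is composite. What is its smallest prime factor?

5539 is odd.
Digit sum 22, not divisible by 3.
Ends in 9: not divisible by 5.
7: 5539 = 7·791 + 2
11: 5539 = 11·503 + 6
13: 5539 = 13·426 + 1
17: 5539 = 17·325 + 14
19: 5539 = 19·291 + 10
23: 5539 = 23·240 + 19
29: 5539 = 29·191

29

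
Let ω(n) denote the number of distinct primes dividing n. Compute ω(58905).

5

58905 = 3^2 · 6545
6545 = 5 · 1309
1309 = 7 · 187
187 = 11 · 17
58905 = 3^2 · 5 · 7 · 11 · 17, which has 5 distinct prime factors.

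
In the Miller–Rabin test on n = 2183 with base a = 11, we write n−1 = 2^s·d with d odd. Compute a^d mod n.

2183 − 1 = 2182 = 2^1 · 1091, so d = 1091.
11^1 ≡ 11 (mod 2183)
11^2 ≡ 11^2 = 121 ≡ 121 (mod 2183)
11^4 ≡ 121^2 = 14641 ≡ 1543 (mod 2183)
11^8 ≡ 1543^2 = 2380849 ≡ 1379 (mod 2183)
11^16 ≡ 1379^2 = 1901641 ≡ 248 (mod 2183)
11^32 ≡ 248^2 = 61504 ≡ 380 (mod 2183)
11^64 ≡ 380^2 = 144400 ≡ 322 (mod 2183)
11^128 ≡ 322^2 = 103684 ≡ 1083 (mod 2183)
11^256 ≡ 1083^2 = 1172889 ≡ 618 (mod 2183)
11^512 ≡ 618^2 = 381924 ≡ 2082 (mod 2183)
11^1024 ≡ 2082^2 = 4334724 ≡ 1469 (mod 2183)
1091 = 1024 + 64 + 2 + 1 in binary powers of 2.
So 11^1091 ≡ 1469 · 322 · 121 · 11 ≡ 1026 (mod 2183).
Squaring chain: 1026; never reaches −1, so base 11 is a Miller–Rabin witness that 2183 is composite.

1026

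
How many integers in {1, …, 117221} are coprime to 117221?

105840

Factor: 117221 = 13 · 71 · 127.
φ(117221) = (13−1) · (71−1) · (127−1) = 12 · 70 · 126 = 105840.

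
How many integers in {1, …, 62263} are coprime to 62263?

56448

Factor: 62263 = 19 · 29 · 113.
φ(62263) = (19−1) · (29−1) · (113−1) = 18 · 28 · 112 = 56448.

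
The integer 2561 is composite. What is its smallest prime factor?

2561 is odd.
Digit sum 14, not divisible by 3.
Ends in 1: not divisible by 5.
7: 2561 = 7·365 + 6
11: 2561 = 11·232 + 9
13: 2561 = 13·197

13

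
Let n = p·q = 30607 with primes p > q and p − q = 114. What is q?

127

Since p = q + 114, we have 30607 = q(q + 114), so q² + 114q − 30607 = 0.
Discriminant: 114² + 4·30607 = 12996 + 122428 = 135424; √135424 = 368.
q = (−114 + 368)/2 = 127, and p = q + 114 = 241.
Check: 127 · 241 = 30607.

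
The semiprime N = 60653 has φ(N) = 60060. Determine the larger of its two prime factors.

φ(n) = (p−1)(q−1) = n − (p+q) + 1, so p + q = 60653 − 60060 + 1 = 594.
p and q are the roots of t² − 594t + 60653 = 0.
Discriminant: 594² − 4·60653 = 352836 − 242612 = 110224; √110224 = 332.
q = (594 − 332)/2 = 131, p = (594 + 332)/2 = 463.
Check: 131 · 463 = 60653.

463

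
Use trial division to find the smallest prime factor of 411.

3

411 is odd.
Digit sum 6, divisible by 3.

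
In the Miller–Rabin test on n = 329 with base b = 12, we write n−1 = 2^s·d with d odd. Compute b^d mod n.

329 − 1 = 328 = 2^3 · 41, so d = 41.
12^1 ≡ 12 (mod 329)
12^2 ≡ 12^2 = 144 ≡ 144 (mod 329)
12^4 ≡ 144^2 = 20736 ≡ 9 (mod 329)
12^8 ≡ 9^2 = 81 ≡ 81 (mod 329)
12^16 ≡ 81^2 = 6561 ≡ 310 (mod 329)
12^32 ≡ 310^2 = 96100 ≡ 32 (mod 329)
41 = 32 + 8 + 1 in binary powers of 2.
So 12^41 ≡ 32 · 81 · 12 ≡ 178 (mod 329).
Squaring chain: 178 → 100 → 130; never reaches −1, so base 12 is a Miller–Rabin witness that 329 is composite.

178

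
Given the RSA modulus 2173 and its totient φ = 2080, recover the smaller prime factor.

41

φ(n) = (p−1)(q−1) = n − (p+q) + 1, so p + q = 2173 − 2080 + 1 = 94.
p and q are the roots of t² − 94t + 2173 = 0.
Discriminant: 94² − 4·2173 = 8836 − 8692 = 144; √144 = 12.
q = (94 − 12)/2 = 41, p = (94 + 12)/2 = 53.
Check: 41 · 53 = 2173.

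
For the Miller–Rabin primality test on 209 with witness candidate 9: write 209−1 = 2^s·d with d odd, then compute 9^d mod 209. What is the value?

25

209 − 1 = 208 = 2^4 · 13, so d = 13.
9^1 ≡ 9 (mod 209)
9^2 ≡ 9^2 = 81 ≡ 81 (mod 209)
9^4 ≡ 81^2 = 6561 ≡ 82 (mod 209)
9^8 ≡ 82^2 = 6724 ≡ 36 (mod 209)
13 = 8 + 4 + 1 in binary powers of 2.
So 9^13 ≡ 36 · 82 · 9 ≡ 25 (mod 209).
Squaring chain: 25 → 207 → 4 → 16; never reaches −1, so base 9 is a Miller–Rabin witness that 209 is composite.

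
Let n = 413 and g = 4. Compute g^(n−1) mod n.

25

4^1 ≡ 4 (mod 413)
4^2 ≡ 4^2 = 16 ≡ 16 (mod 413)
4^4 ≡ 16^2 = 256 ≡ 256 (mod 413)
4^8 ≡ 256^2 = 65536 ≡ 282 (mod 413)
4^16 ≡ 282^2 = 79524 ≡ 228 (mod 413)
4^32 ≡ 228^2 = 51984 ≡ 359 (mod 413)
4^64 ≡ 359^2 = 128881 ≡ 25 (mod 413)
4^128 ≡ 25^2 = 625 ≡ 212 (mod 413)
4^256 ≡ 212^2 = 44944 ≡ 340 (mod 413)
412 = 256 + 128 + 16 + 8 + 4 in binary powers of 2.
So 4^412 ≡ 340 · 212 · 228 · 282 · 256 ≡ 25 (mod 413).
Since 25 ≠ 1, base 4 is a Fermat witness: 413 is composite.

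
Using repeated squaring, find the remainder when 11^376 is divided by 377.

11^1 ≡ 11 (mod 377)
11^2 ≡ 11^2 = 121 ≡ 121 (mod 377)
11^4 ≡ 121^2 = 14641 ≡ 315 (mod 377)
11^8 ≡ 315^2 = 99225 ≡ 74 (mod 377)
11^16 ≡ 74^2 = 5476 ≡ 198 (mod 377)
11^32 ≡ 198^2 = 39204 ≡ 373 (mod 377)
11^64 ≡ 373^2 = 139129 ≡ 16 (mod 377)
11^128 ≡ 16^2 = 256 ≡ 256 (mod 377)
11^256 ≡ 256^2 = 65536 ≡ 315 (mod 377)
376 = 256 + 64 + 32 + 16 + 8 in binary powers of 2.
So 11^376 ≡ 315 · 16 · 373 · 198 · 74 ≡ 81 (mod 377).
Since 81 ≠ 1, base 11 is a Fermat witness: 377 is composite.

81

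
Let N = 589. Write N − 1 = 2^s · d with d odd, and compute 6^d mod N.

216

589 − 1 = 588 = 2^2 · 147, so d = 147.
6^1 ≡ 6 (mod 589)
6^2 ≡ 6^2 = 36 ≡ 36 (mod 589)
6^4 ≡ 36^2 = 1296 ≡ 118 (mod 589)
6^8 ≡ 118^2 = 13924 ≡ 377 (mod 589)
6^16 ≡ 377^2 = 142129 ≡ 180 (mod 589)
6^32 ≡ 180^2 = 32400 ≡ 5 (mod 589)
6^64 ≡ 5^2 = 25 ≡ 25 (mod 589)
6^128 ≡ 25^2 = 625 ≡ 36 (mod 589)
147 = 128 + 16 + 2 + 1 in binary powers of 2.
So 6^147 ≡ 36 · 180 · 36 · 6 ≡ 216 (mod 589).
Squaring chain: 216 → 125; never reaches −1, so base 6 is a Miller–Rabin witness that 589 is composite.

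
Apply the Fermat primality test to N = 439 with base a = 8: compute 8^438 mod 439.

8^1 ≡ 8 (mod 439)
8^2 ≡ 8^2 = 64 ≡ 64 (mod 439)
8^4 ≡ 64^2 = 4096 ≡ 145 (mod 439)
8^8 ≡ 145^2 = 21025 ≡ 392 (mod 439)
8^16 ≡ 392^2 = 153664 ≡ 14 (mod 439)
8^32 ≡ 14^2 = 196 ≡ 196 (mod 439)
8^64 ≡ 196^2 = 38416 ≡ 223 (mod 439)
8^128 ≡ 223^2 = 49729 ≡ 122 (mod 439)
8^256 ≡ 122^2 = 14884 ≡ 397 (mod 439)
438 = 256 + 128 + 32 + 16 + 4 + 2 in binary powers of 2.
So 8^438 ≡ 397 · 122 · 196 · 14 · 145 · 64 ≡ 1 (mod 439).
Since the result is 1, base 8 gives no evidence that 439 is composite.

1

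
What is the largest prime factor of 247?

247 = 13 · 19
19 is prime.
So 247 = 13 · 19; the largest prime factor is 19.

19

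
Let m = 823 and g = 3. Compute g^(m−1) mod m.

3^1 ≡ 3 (mod 823)
3^2 ≡ 3^2 = 9 ≡ 9 (mod 823)
3^4 ≡ 9^2 = 81 ≡ 81 (mod 823)
3^8 ≡ 81^2 = 6561 ≡ 800 (mod 823)
3^16 ≡ 800^2 = 640000 ≡ 529 (mod 823)
3^32 ≡ 529^2 = 279841 ≡ 21 (mod 823)
3^64 ≡ 21^2 = 441 ≡ 441 (mod 823)
3^128 ≡ 441^2 = 194481 ≡ 253 (mod 823)
3^256 ≡ 253^2 = 64009 ≡ 638 (mod 823)
3^512 ≡ 638^2 = 407044 ≡ 482 (mod 823)
822 = 512 + 256 + 32 + 16 + 4 + 2 in binary powers of 2.
So 3^822 ≡ 482 · 638 · 21 · 529 · 81 · 9 ≡ 1 (mod 823).
Since the result is 1, base 3 gives no evidence that 823 is composite.

1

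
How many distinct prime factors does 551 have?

551 = 19 · 29
551 = 19 · 29, which has 2 distinct prime factors.

2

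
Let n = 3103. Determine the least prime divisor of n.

3103 is odd.
Digit sum 7, not divisible by 3.
Ends in 3: not divisible by 5.
7: 3103 = 7·443 + 2
11: 3103 = 11·282 + 1
13: 3103 = 13·238 + 9
17: 3103 = 17·182 + 9
19: 3103 = 19·163 + 6
23: 3103 = 23·134 + 21
29: 3103 = 29·107

29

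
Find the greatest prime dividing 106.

106 = 2 · 53
53 is prime.
So 106 = 2 · 53; the largest prime factor is 53.

53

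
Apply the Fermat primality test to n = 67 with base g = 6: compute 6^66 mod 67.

6^1 ≡ 6 (mod 67)
6^2 ≡ 6^2 = 36 ≡ 36 (mod 67)
6^4 ≡ 36^2 = 1296 ≡ 23 (mod 67)
6^8 ≡ 23^2 = 529 ≡ 60 (mod 67)
6^16 ≡ 60^2 = 3600 ≡ 49 (mod 67)
6^32 ≡ 49^2 = 2401 ≡ 56 (mod 67)
6^64 ≡ 56^2 = 3136 ≡ 54 (mod 67)
66 = 64 + 2 in binary powers of 2.
So 6^66 ≡ 54 · 36 ≡ 1 (mod 67).
Since the result is 1, base 6 gives no evidence that 67 is composite.

1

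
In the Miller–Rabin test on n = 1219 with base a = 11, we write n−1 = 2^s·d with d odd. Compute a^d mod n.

378

1219 − 1 = 1218 = 2^1 · 609, so d = 609.
11^1 ≡ 11 (mod 1219)
11^2 ≡ 11^2 = 121 ≡ 121 (mod 1219)
11^4 ≡ 121^2 = 14641 ≡ 13 (mod 1219)
11^8 ≡ 13^2 = 169 ≡ 169 (mod 1219)
11^16 ≡ 169^2 = 28561 ≡ 524 (mod 1219)
11^32 ≡ 524^2 = 274576 ≡ 301 (mod 1219)
11^64 ≡ 301^2 = 90601 ≡ 395 (mod 1219)
11^128 ≡ 395^2 = 156025 ≡ 1212 (mod 1219)
11^256 ≡ 1212^2 = 1468944 ≡ 49 (mod 1219)
11^512 ≡ 49^2 = 2401 ≡ 1182 (mod 1219)
609 = 512 + 64 + 32 + 1 in binary powers of 2.
So 11^609 ≡ 1182 · 395 · 301 · 11 ≡ 378 (mod 1219).
Squaring chain: 378; never reaches −1, so base 11 is a Miller–Rabin witness that 1219 is composite.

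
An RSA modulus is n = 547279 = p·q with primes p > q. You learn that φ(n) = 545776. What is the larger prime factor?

887

φ(n) = (p−1)(q−1) = n − (p+q) + 1, so p + q = 547279 − 545776 + 1 = 1504.
p and q are the roots of t² − 1504t + 547279 = 0.
Discriminant: 1504² − 4·547279 = 2262016 − 2189116 = 72900; √72900 = 270.
q = (1504 − 270)/2 = 617, p = (1504 + 270)/2 = 887.
Check: 617 · 887 = 547279.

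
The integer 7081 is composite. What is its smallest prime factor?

73

7081 is odd.
Digit sum 16, not divisible by 3.
Ends in 1: not divisible by 5.
7: 7081 = 7·1011 + 4
11: 7081 = 11·643 + 8
13: 7081 = 13·544 + 9
17: 7081 = 17·416 + 9
19: 7081 = 19·372 + 13
23: 7081 = 23·307 + 20
29: 7081 = 29·244 + 5
31: 7081 = 31·228 + 13
37: 7081 = 37·191 + 14
41: 7081 = 41·172 + 29
43: 7081 = 43·164 + 29
47: 7081 = 47·150 + 31
53: 7081 = 53·133 + 32
59: 7081 = 59·120 + 1
61: 7081 = 61·116 + 5
67: 7081 = 67·105 + 46
71: 7081 = 71·99 + 52
73: 7081 = 73·97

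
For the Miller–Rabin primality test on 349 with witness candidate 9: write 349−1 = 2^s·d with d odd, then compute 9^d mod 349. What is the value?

1

349 − 1 = 348 = 2^2 · 87, so d = 87.
9^1 ≡ 9 (mod 349)
9^2 ≡ 9^2 = 81 ≡ 81 (mod 349)
9^4 ≡ 81^2 = 6561 ≡ 279 (mod 349)
9^8 ≡ 279^2 = 77841 ≡ 14 (mod 349)
9^16 ≡ 14^2 = 196 ≡ 196 (mod 349)
9^32 ≡ 196^2 = 38416 ≡ 26 (mod 349)
9^64 ≡ 26^2 = 676 ≡ 327 (mod 349)
87 = 64 + 16 + 4 + 2 + 1 in binary powers of 2.
So 9^87 ≡ 327 · 196 · 279 · 81 · 9 ≡ 1 (mod 349).
Since 9^d ≡ 1 (mod 349), base 9 does not prove 349 composite.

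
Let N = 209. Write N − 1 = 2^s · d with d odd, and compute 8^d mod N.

160

209 − 1 = 208 = 2^4 · 13, so d = 13.
8^1 ≡ 8 (mod 209)
8^2 ≡ 8^2 = 64 ≡ 64 (mod 209)
8^4 ≡ 64^2 = 4096 ≡ 125 (mod 209)
8^8 ≡ 125^2 = 15625 ≡ 159 (mod 209)
13 = 8 + 4 + 1 in binary powers of 2.
So 8^13 ≡ 159 · 125 · 8 ≡ 160 (mod 209).
Squaring chain: 160 → 102 → 163 → 26; never reaches −1, so base 8 is a Miller–Rabin witness that 209 is composite.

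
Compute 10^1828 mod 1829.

226

10^1 ≡ 10 (mod 1829)
10^2 ≡ 10^2 = 100 ≡ 100 (mod 1829)
10^4 ≡ 100^2 = 10000 ≡ 855 (mod 1829)
10^8 ≡ 855^2 = 731025 ≡ 1254 (mod 1829)
10^16 ≡ 1254^2 = 1572516 ≡ 1405 (mod 1829)
10^32 ≡ 1405^2 = 1974025 ≡ 534 (mod 1829)
10^64 ≡ 534^2 = 285156 ≡ 1661 (mod 1829)
10^128 ≡ 1661^2 = 2758921 ≡ 789 (mod 1829)
10^256 ≡ 789^2 = 622521 ≡ 661 (mod 1829)
10^512 ≡ 661^2 = 436921 ≡ 1619 (mod 1829)
10^1024 ≡ 1619^2 = 2621161 ≡ 204 (mod 1829)
1828 = 1024 + 512 + 256 + 32 + 4 in binary powers of 2.
So 10^1828 ≡ 204 · 1619 · 661 · 534 · 855 ≡ 226 (mod 1829).
Since 226 ≠ 1, base 10 is a Fermat witness: 1829 is composite.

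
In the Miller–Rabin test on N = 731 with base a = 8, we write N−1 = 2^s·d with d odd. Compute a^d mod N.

94

731 − 1 = 730 = 2^1 · 365, so d = 365.
8^1 ≡ 8 (mod 731)
8^2 ≡ 8^2 = 64 ≡ 64 (mod 731)
8^4 ≡ 64^2 = 4096 ≡ 441 (mod 731)
8^8 ≡ 441^2 = 194481 ≡ 35 (mod 731)
8^16 ≡ 35^2 = 1225 ≡ 494 (mod 731)
8^32 ≡ 494^2 = 244036 ≡ 613 (mod 731)
8^64 ≡ 613^2 = 375769 ≡ 35 (mod 731)
8^128 ≡ 35^2 = 1225 ≡ 494 (mod 731)
8^256 ≡ 494^2 = 244036 ≡ 613 (mod 731)
365 = 256 + 64 + 32 + 8 + 4 + 1 in binary powers of 2.
So 8^365 ≡ 613 · 35 · 613 · 35 · 441 · 8 ≡ 94 (mod 731).
Squaring chain: 94; never reaches −1, so base 8 is a Miller–Rabin witness that 731 is composite.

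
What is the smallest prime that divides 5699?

41

5699 is odd.
Digit sum 29, not divisible by 3.
Ends in 9: not divisible by 5.
7: 5699 = 7·814 + 1
11: 5699 = 11·518 + 1
13: 5699 = 13·438 + 5
17: 5699 = 17·335 + 4
19: 5699 = 19·299 + 18
23: 5699 = 23·247 + 18
29: 5699 = 29·196 + 15
31: 5699 = 31·183 + 26
37: 5699 = 37·154 + 1
41: 5699 = 41·139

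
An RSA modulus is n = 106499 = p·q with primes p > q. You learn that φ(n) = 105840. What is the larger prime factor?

379

φ(n) = (p−1)(q−1) = n − (p+q) + 1, so p + q = 106499 − 105840 + 1 = 660.
p and q are the roots of t² − 660t + 106499 = 0.
Discriminant: 660² − 4·106499 = 435600 − 425996 = 9604; √9604 = 98.
q = (660 − 98)/2 = 281, p = (660 + 98)/2 = 379.
Check: 281 · 379 = 106499.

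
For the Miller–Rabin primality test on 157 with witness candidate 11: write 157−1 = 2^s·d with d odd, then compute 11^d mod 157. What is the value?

1

157 − 1 = 156 = 2^2 · 39, so d = 39.
11^1 ≡ 11 (mod 157)
11^2 ≡ 11^2 = 121 ≡ 121 (mod 157)
11^4 ≡ 121^2 = 14641 ≡ 40 (mod 157)
11^8 ≡ 40^2 = 1600 ≡ 30 (mod 157)
11^16 ≡ 30^2 = 900 ≡ 115 (mod 157)
11^32 ≡ 115^2 = 13225 ≡ 37 (mod 157)
39 = 32 + 4 + 2 + 1 in binary powers of 2.
So 11^39 ≡ 37 · 40 · 121 · 11 ≡ 1 (mod 157).
Since 11^d ≡ 1 (mod 157), base 11 does not prove 157 composite.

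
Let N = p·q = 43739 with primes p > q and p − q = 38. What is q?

191

Since p = q + 38, we have 43739 = q(q + 38), so q² + 38q − 43739 = 0.
Discriminant: 38² + 4·43739 = 1444 + 174956 = 176400; √176400 = 420.
q = (−38 + 420)/2 = 191, and p = q + 38 = 229.
Check: 191 · 229 = 43739.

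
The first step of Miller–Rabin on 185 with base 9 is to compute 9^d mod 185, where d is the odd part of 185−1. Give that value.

185 − 1 = 184 = 2^3 · 23, so d = 23.
9^1 ≡ 9 (mod 185)
9^2 ≡ 9^2 = 81 ≡ 81 (mod 185)
9^4 ≡ 81^2 = 6561 ≡ 86 (mod 185)
9^8 ≡ 86^2 = 7396 ≡ 181 (mod 185)
9^16 ≡ 181^2 = 32761 ≡ 16 (mod 185)
23 = 16 + 4 + 2 + 1 in binary powers of 2.
So 9^23 ≡ 16 · 86 · 81 · 9 ≡ 34 (mod 185).
Squaring chain: 34 → 46 → 81; never reaches −1, so base 9 is a Miller–Rabin witness that 185 is composite.

34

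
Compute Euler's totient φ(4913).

4624

Factor: 4913 = 17^3.
φ(4913) = 17^2·(17−1) = 4624.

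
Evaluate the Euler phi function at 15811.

Factor: 15811 = 97 · 163.
φ(15811) = (97−1) · (163−1) = 96 · 162 = 15552.

15552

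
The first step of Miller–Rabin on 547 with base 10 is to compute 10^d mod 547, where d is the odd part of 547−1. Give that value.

547 − 1 = 546 = 2^1 · 273, so d = 273.
10^1 ≡ 10 (mod 547)
10^2 ≡ 10^2 = 100 ≡ 100 (mod 547)
10^4 ≡ 100^2 = 10000 ≡ 154 (mod 547)
10^8 ≡ 154^2 = 23716 ≡ 195 (mod 547)
10^16 ≡ 195^2 = 38025 ≡ 282 (mod 547)
10^32 ≡ 282^2 = 79524 ≡ 209 (mod 547)
10^64 ≡ 209^2 = 43681 ≡ 468 (mod 547)
10^128 ≡ 468^2 = 219024 ≡ 224 (mod 547)
10^256 ≡ 224^2 = 50176 ≡ 399 (mod 547)
273 = 256 + 16 + 1 in binary powers of 2.
So 10^273 ≡ 399 · 282 · 10 ≡ 1 (mod 547).
Since 10^d ≡ 1 (mod 547), base 10 does not prove 547 composite.

1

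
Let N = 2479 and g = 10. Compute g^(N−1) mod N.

1000

10^1 ≡ 10 (mod 2479)
10^2 ≡ 10^2 = 100 ≡ 100 (mod 2479)
10^4 ≡ 100^2 = 10000 ≡ 84 (mod 2479)
10^8 ≡ 84^2 = 7056 ≡ 2098 (mod 2479)
10^16 ≡ 2098^2 = 4401604 ≡ 1379 (mod 2479)
10^32 ≡ 1379^2 = 1901641 ≡ 248 (mod 2479)
10^64 ≡ 248^2 = 61504 ≡ 2008 (mod 2479)
10^128 ≡ 2008^2 = 4032064 ≡ 1210 (mod 2479)
10^256 ≡ 1210^2 = 1464100 ≡ 1490 (mod 2479)
10^512 ≡ 1490^2 = 2220100 ≡ 1395 (mod 2479)
10^1024 ≡ 1395^2 = 1946025 ≡ 10 (mod 2479)
10^2048 ≡ 10^2 = 100 ≡ 100 (mod 2479)
2478 = 2048 + 256 + 128 + 32 + 8 + 4 + 2 in binary powers of 2.
So 10^2478 ≡ 100 · 1490 · 1210 · 248 · 2098 · 84 · 100 ≡ 1000 (mod 2479).
Since 1000 ≠ 1, base 10 is a Fermat witness: 2479 is composite.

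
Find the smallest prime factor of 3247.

3247 is odd.
Digit sum 16, not divisible by 3.
Ends in 7: not divisible by 5.
7: 3247 = 7·463 + 6
11: 3247 = 11·295 + 2
13: 3247 = 13·249 + 10
17: 3247 = 17·191

17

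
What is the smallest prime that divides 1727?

1727 is odd.
Digit sum 17, not divisible by 3.
Ends in 7: not divisible by 5.
7: 1727 = 7·246 + 5
11: 1727 = 11·157

11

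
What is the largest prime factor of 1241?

1241 = 17 · 73
73 is prime.
So 1241 = 17 · 73; the largest prime factor is 73.

73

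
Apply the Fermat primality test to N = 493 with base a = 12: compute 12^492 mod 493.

378

12^1 ≡ 12 (mod 493)
12^2 ≡ 12^2 = 144 ≡ 144 (mod 493)
12^4 ≡ 144^2 = 20736 ≡ 30 (mod 493)
12^8 ≡ 30^2 = 900 ≡ 407 (mod 493)
12^16 ≡ 407^2 = 165649 ≡ 1 (mod 493)
12^32 ≡ 1^2 = 1 ≡ 1 (mod 493)
12^64 ≡ 1^2 = 1 ≡ 1 (mod 493)
12^128 ≡ 1^2 = 1 ≡ 1 (mod 493)
12^256 ≡ 1^2 = 1 ≡ 1 (mod 493)
492 = 256 + 128 + 64 + 32 + 8 + 4 in binary powers of 2.
So 12^492 ≡ 1 · 1 · 1 · 1 · 407 · 30 ≡ 378 (mod 493).
Since 378 ≠ 1, base 12 is a Fermat witness: 493 is composite.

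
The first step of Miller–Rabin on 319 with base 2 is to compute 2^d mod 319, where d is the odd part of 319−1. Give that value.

171

319 − 1 = 318 = 2^1 · 159, so d = 159.
2^1 ≡ 2 (mod 319)
2^2 ≡ 2^2 = 4 ≡ 4 (mod 319)
2^4 ≡ 4^2 = 16 ≡ 16 (mod 319)
2^8 ≡ 16^2 = 256 ≡ 256 (mod 319)
2^16 ≡ 256^2 = 65536 ≡ 141 (mod 319)
2^32 ≡ 141^2 = 19881 ≡ 103 (mod 319)
2^64 ≡ 103^2 = 10609 ≡ 82 (mod 319)
2^128 ≡ 82^2 = 6724 ≡ 25 (mod 319)
159 = 128 + 16 + 8 + 4 + 2 + 1 in binary powers of 2.
So 2^159 ≡ 25 · 141 · 256 · 16 · 4 · 2 ≡ 171 (mod 319).
Squaring chain: 171; never reaches −1, so base 2 is a Miller–Rabin witness that 319 is composite.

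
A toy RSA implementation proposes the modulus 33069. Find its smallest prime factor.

33069 is odd.
Digit sum 21, divisible by 3.

3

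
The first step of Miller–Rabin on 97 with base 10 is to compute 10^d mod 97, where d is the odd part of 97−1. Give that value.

30

97 − 1 = 96 = 2^5 · 3, so d = 3.
10^1 ≡ 10 (mod 97)
10^2 ≡ 10^2 = 100 ≡ 3 (mod 97)
3 = 2 + 1 in binary powers of 2.
So 10^3 ≡ 3 · 10 ≡ 30 (mod 97).
Squaring chain: 30 → 27 → 50 → 75 → 96; reaches −1, so base 10 does not prove 97 composite.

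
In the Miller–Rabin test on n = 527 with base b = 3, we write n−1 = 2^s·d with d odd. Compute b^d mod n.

11

527 − 1 = 526 = 2^1 · 263, so d = 263.
3^1 ≡ 3 (mod 527)
3^2 ≡ 3^2 = 9 ≡ 9 (mod 527)
3^4 ≡ 9^2 = 81 ≡ 81 (mod 527)
3^8 ≡ 81^2 = 6561 ≡ 237 (mod 527)
3^16 ≡ 237^2 = 56169 ≡ 307 (mod 527)
3^32 ≡ 307^2 = 94249 ≡ 443 (mod 527)
3^64 ≡ 443^2 = 196249 ≡ 205 (mod 527)
3^128 ≡ 205^2 = 42025 ≡ 392 (mod 527)
3^256 ≡ 392^2 = 153664 ≡ 307 (mod 527)
263 = 256 + 4 + 2 + 1 in binary powers of 2.
So 3^263 ≡ 307 · 81 · 9 · 3 ≡ 11 (mod 527).
Squaring chain: 11; never reaches −1, so base 3 is a Miller–Rabin witness that 527 is composite.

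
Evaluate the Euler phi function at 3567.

Factor: 3567 = 3 · 29 · 41.
φ(3567) = (3−1) · (29−1) · (41−1) = 2 · 28 · 40 = 2240.

2240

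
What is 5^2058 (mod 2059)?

1190

5^1 ≡ 5 (mod 2059)
5^2 ≡ 5^2 = 25 ≡ 25 (mod 2059)
5^4 ≡ 25^2 = 625 ≡ 625 (mod 2059)
5^8 ≡ 625^2 = 390625 ≡ 1474 (mod 2059)
5^16 ≡ 1474^2 = 2172676 ≡ 431 (mod 2059)
5^32 ≡ 431^2 = 185761 ≡ 451 (mod 2059)
5^64 ≡ 451^2 = 203401 ≡ 1619 (mod 2059)
5^128 ≡ 1619^2 = 2621161 ≡ 54 (mod 2059)
5^256 ≡ 54^2 = 2916 ≡ 857 (mod 2059)
5^512 ≡ 857^2 = 734449 ≡ 1445 (mod 2059)
5^1024 ≡ 1445^2 = 2088025 ≡ 199 (mod 2059)
5^2048 ≡ 199^2 = 39601 ≡ 480 (mod 2059)
2058 = 2048 + 8 + 2 in binary powers of 2.
So 5^2058 ≡ 480 · 1474 · 25 ≡ 1190 (mod 2059).
Since 1190 ≠ 1, base 5 is a Fermat witness: 2059 is composite.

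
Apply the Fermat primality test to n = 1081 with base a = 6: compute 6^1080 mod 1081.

6^1 ≡ 6 (mod 1081)
6^2 ≡ 6^2 = 36 ≡ 36 (mod 1081)
6^4 ≡ 36^2 = 1296 ≡ 215 (mod 1081)
6^8 ≡ 215^2 = 46225 ≡ 823 (mod 1081)
6^16 ≡ 823^2 = 677329 ≡ 623 (mod 1081)
6^32 ≡ 623^2 = 388129 ≡ 50 (mod 1081)
6^64 ≡ 50^2 = 2500 ≡ 338 (mod 1081)
6^128 ≡ 338^2 = 114244 ≡ 739 (mod 1081)
6^256 ≡ 739^2 = 546121 ≡ 216 (mod 1081)
6^512 ≡ 216^2 = 46656 ≡ 173 (mod 1081)
6^1024 ≡ 173^2 = 29929 ≡ 742 (mod 1081)
1080 = 1024 + 32 + 16 + 8 in binary powers of 2.
So 6^1080 ≡ 742 · 50 · 623 · 823 ≡ 243 (mod 1081).
Since 243 ≠ 1, base 6 is a Fermat witness: 1081 is composite.

243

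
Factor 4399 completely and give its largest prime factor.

83

4399 = 53 · 83
83 is prime.
So 4399 = 53 · 83; the largest prime factor is 83.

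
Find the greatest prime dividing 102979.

102979 = 29 · 3551
3551 = 53 · 67
67 is prime.
So 102979 = 29 · 53 · 67; the largest prime factor is 67.

67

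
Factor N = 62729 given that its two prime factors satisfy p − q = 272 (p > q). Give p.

421

Since p = q + 272, we have 62729 = q(q + 272), so q² + 272q − 62729 = 0.
Discriminant: 272² + 4·62729 = 73984 + 250916 = 324900; √324900 = 570.
q = (−272 + 570)/2 = 149, and p = q + 272 = 421.
Check: 149 · 421 = 62729.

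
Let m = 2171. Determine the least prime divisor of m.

13

2171 is odd.
Digit sum 11, not divisible by 3.
Ends in 1: not divisible by 5.
7: 2171 = 7·310 + 1
11: 2171 = 11·197 + 4
13: 2171 = 13·167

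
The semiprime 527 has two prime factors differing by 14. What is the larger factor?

Since p = q + 14, we have 527 = q(q + 14), so q² + 14q − 527 = 0.
Discriminant: 14² + 4·527 = 196 + 2108 = 2304; √2304 = 48.
q = (−14 + 48)/2 = 17, and p = q + 14 = 31.
Check: 17 · 31 = 527.

31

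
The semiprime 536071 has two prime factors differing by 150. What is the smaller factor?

Since p = q + 150, we have 536071 = q(q + 150), so q² + 150q − 536071 = 0.
Discriminant: 150² + 4·536071 = 22500 + 2144284 = 2166784; √2166784 = 1472.
q = (−150 + 1472)/2 = 661, and p = q + 150 = 811.
Check: 661 · 811 = 536071.

661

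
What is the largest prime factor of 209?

209 = 11 · 19
19 is prime.
So 209 = 11 · 19; the largest prime factor is 19.

19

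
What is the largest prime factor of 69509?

89

69509 = 11 · 6319
6319 = 71 · 89
89 is prime.
So 69509 = 11 · 71 · 89; the largest prime factor is 89.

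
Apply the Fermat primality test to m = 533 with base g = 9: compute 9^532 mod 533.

165

9^1 ≡ 9 (mod 533)
9^2 ≡ 9^2 = 81 ≡ 81 (mod 533)
9^4 ≡ 81^2 = 6561 ≡ 165 (mod 533)
9^8 ≡ 165^2 = 27225 ≡ 42 (mod 533)
9^16 ≡ 42^2 = 1764 ≡ 165 (mod 533)
9^32 ≡ 165^2 = 27225 ≡ 42 (mod 533)
9^64 ≡ 42^2 = 1764 ≡ 165 (mod 533)
9^128 ≡ 165^2 = 27225 ≡ 42 (mod 533)
9^256 ≡ 42^2 = 1764 ≡ 165 (mod 533)
9^512 ≡ 165^2 = 27225 ≡ 42 (mod 533)
532 = 512 + 16 + 4 in binary powers of 2.
So 9^532 ≡ 42 · 165 · 165 ≡ 165 (mod 533).
Since 165 ≠ 1, base 9 is a Fermat witness: 533 is composite.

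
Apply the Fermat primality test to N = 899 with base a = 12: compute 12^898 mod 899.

12^1 ≡ 12 (mod 899)
12^2 ≡ 12^2 = 144 ≡ 144 (mod 899)
12^4 ≡ 144^2 = 20736 ≡ 59 (mod 899)
12^8 ≡ 59^2 = 3481 ≡ 784 (mod 899)
12^16 ≡ 784^2 = 614656 ≡ 639 (mod 899)
12^32 ≡ 639^2 = 408321 ≡ 175 (mod 899)
12^64 ≡ 175^2 = 30625 ≡ 59 (mod 899)
12^128 ≡ 59^2 = 3481 ≡ 784 (mod 899)
12^256 ≡ 784^2 = 614656 ≡ 639 (mod 899)
12^512 ≡ 639^2 = 408321 ≡ 175 (mod 899)
898 = 512 + 256 + 128 + 2 in binary powers of 2.
So 12^898 ≡ 175 · 639 · 784 · 144 ≡ 231 (mod 899).
Since 231 ≠ 1, base 12 is a Fermat witness: 899 is composite.

231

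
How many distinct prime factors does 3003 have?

4

3003 = 3 · 1001
1001 = 7 · 143
143 = 11 · 13
3003 = 3 · 7 · 11 · 13, which has 4 distinct prime factors.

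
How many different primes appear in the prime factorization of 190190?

190190 = 2 · 95095
95095 = 5 · 19019
19019 = 7 · 2717
2717 = 11 · 247
247 = 13 · 19
190190 = 2 · 5 · 7 · 11 · 13 · 19, which has 6 distinct prime factors.

6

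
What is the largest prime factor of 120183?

97

120183 = 3 · 40061
40061 = 7 · 5723
5723 = 59 · 97
97 is prime.
So 120183 = 3 · 7 · 59 · 97; the largest prime factor is 97.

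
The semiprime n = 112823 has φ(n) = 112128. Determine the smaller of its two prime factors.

φ(n) = (p−1)(q−1) = n − (p+q) + 1, so p + q = 112823 − 112128 + 1 = 696.
p and q are the roots of t² − 696t + 112823 = 0.
Discriminant: 696² − 4·112823 = 484416 − 451292 = 33124; √33124 = 182.
q = (696 − 182)/2 = 257, p = (696 + 182)/2 = 439.
Check: 257 · 439 = 112823.

257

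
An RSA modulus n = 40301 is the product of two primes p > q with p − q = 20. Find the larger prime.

211

Since p = q + 20, we have 40301 = q(q + 20), so q² + 20q − 40301 = 0.
Discriminant: 20² + 4·40301 = 400 + 161204 = 161604; √161604 = 402.
q = (−20 + 402)/2 = 191, and p = q + 20 = 211.
Check: 191 · 211 = 40301.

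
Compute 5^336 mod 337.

5^1 ≡ 5 (mod 337)
5^2 ≡ 5^2 = 25 ≡ 25 (mod 337)
5^4 ≡ 25^2 = 625 ≡ 288 (mod 337)
5^8 ≡ 288^2 = 82944 ≡ 42 (mod 337)
5^16 ≡ 42^2 = 1764 ≡ 79 (mod 337)
5^32 ≡ 79^2 = 6241 ≡ 175 (mod 337)
5^64 ≡ 175^2 = 30625 ≡ 295 (mod 337)
5^128 ≡ 295^2 = 87025 ≡ 79 (mod 337)
5^256 ≡ 79^2 = 6241 ≡ 175 (mod 337)
336 = 256 + 64 + 16 in binary powers of 2.
So 5^336 ≡ 175 · 295 · 79 ≡ 1 (mod 337).
Since the result is 1, base 5 gives no evidence that 337 is composite.

1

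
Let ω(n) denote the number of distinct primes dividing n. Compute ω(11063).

11063 = 13 · 851
851 = 23 · 37
11063 = 13 · 23 · 37, which has 3 distinct prime factors.

3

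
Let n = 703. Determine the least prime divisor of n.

703 is odd.
Digit sum 10, not divisible by 3.
Ends in 3: not divisible by 5.
7: 703 = 7·100 + 3
11: 703 = 11·63 + 10
13: 703 = 13·54 + 1
17: 703 = 17·41 + 6
19: 703 = 19·37

19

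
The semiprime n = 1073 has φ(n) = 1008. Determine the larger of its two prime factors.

37

φ(n) = (p−1)(q−1) = n − (p+q) + 1, so p + q = 1073 − 1008 + 1 = 66.
p and q are the roots of t² − 66t + 1073 = 0.
Discriminant: 66² − 4·1073 = 4356 − 4292 = 64; √64 = 8.
q = (66 − 8)/2 = 29, p = (66 + 8)/2 = 37.
Check: 29 · 37 = 1073.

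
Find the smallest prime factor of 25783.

19

25783 is odd.
Digit sum 25, not divisible by 3.
Ends in 3: not divisible by 5.
7: 25783 = 7·3683 + 2
11: 25783 = 11·2343 + 10
13: 25783 = 13·1983 + 4
17: 25783 = 17·1516 + 11
19: 25783 = 19·1357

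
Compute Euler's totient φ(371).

Factor: 371 = 7 · 53.
φ(371) = (7−1) · (53−1) = 6 · 52 = 312.

312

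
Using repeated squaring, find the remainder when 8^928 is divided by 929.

8^1 ≡ 8 (mod 929)
8^2 ≡ 8^2 = 64 ≡ 64 (mod 929)
8^4 ≡ 64^2 = 4096 ≡ 380 (mod 929)
8^8 ≡ 380^2 = 144400 ≡ 405 (mod 929)
8^16 ≡ 405^2 = 164025 ≡ 521 (mod 929)
8^32 ≡ 521^2 = 271441 ≡ 173 (mod 929)
8^64 ≡ 173^2 = 29929 ≡ 201 (mod 929)
8^128 ≡ 201^2 = 40401 ≡ 454 (mod 929)
8^256 ≡ 454^2 = 206116 ≡ 807 (mod 929)
8^512 ≡ 807^2 = 651249 ≡ 20 (mod 929)
928 = 512 + 256 + 128 + 32 in binary powers of 2.
So 8^928 ≡ 20 · 807 · 454 · 173 ≡ 1 (mod 929).
Since the result is 1, base 8 gives no evidence that 929 is composite.

1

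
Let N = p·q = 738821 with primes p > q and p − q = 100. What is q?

Since p = q + 100, we have 738821 = q(q + 100), so q² + 100q − 738821 = 0.
Discriminant: 100² + 4·738821 = 10000 + 2955284 = 2965284; √2965284 = 1722.
q = (−100 + 1722)/2 = 811, and p = q + 100 = 911.
Check: 811 · 911 = 738821.

811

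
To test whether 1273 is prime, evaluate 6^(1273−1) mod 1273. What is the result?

6^1 ≡ 6 (mod 1273)
6^2 ≡ 6^2 = 36 ≡ 36 (mod 1273)
6^4 ≡ 36^2 = 1296 ≡ 23 (mod 1273)
6^8 ≡ 23^2 = 529 ≡ 529 (mod 1273)
6^16 ≡ 529^2 = 279841 ≡ 1054 (mod 1273)
6^32 ≡ 1054^2 = 1110916 ≡ 860 (mod 1273)
6^64 ≡ 860^2 = 739600 ≡ 1260 (mod 1273)
6^128 ≡ 1260^2 = 1587600 ≡ 169 (mod 1273)
6^256 ≡ 169^2 = 28561 ≡ 555 (mod 1273)
6^512 ≡ 555^2 = 308025 ≡ 1232 (mod 1273)
6^1024 ≡ 1232^2 = 1517824 ≡ 408 (mod 1273)
1272 = 1024 + 128 + 64 + 32 + 16 + 8 in binary powers of 2.
So 6^1272 ≡ 408 · 169 · 1260 · 860 · 1054 · 529 ≡ 558 (mod 1273).
Since 558 ≠ 1, base 6 is a Fermat witness: 1273 is composite.

558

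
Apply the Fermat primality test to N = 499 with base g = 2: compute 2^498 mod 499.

1

2^1 ≡ 2 (mod 499)
2^2 ≡ 2^2 = 4 ≡ 4 (mod 499)
2^4 ≡ 4^2 = 16 ≡ 16 (mod 499)
2^8 ≡ 16^2 = 256 ≡ 256 (mod 499)
2^16 ≡ 256^2 = 65536 ≡ 167 (mod 499)
2^32 ≡ 167^2 = 27889 ≡ 444 (mod 499)
2^64 ≡ 444^2 = 197136 ≡ 31 (mod 499)
2^128 ≡ 31^2 = 961 ≡ 462 (mod 499)
2^256 ≡ 462^2 = 213444 ≡ 371 (mod 499)
498 = 256 + 128 + 64 + 32 + 16 + 2 in binary powers of 2.
So 2^498 ≡ 371 · 462 · 31 · 444 · 167 · 4 ≡ 1 (mod 499).
Since the result is 1, base 2 gives no evidence that 499 is composite.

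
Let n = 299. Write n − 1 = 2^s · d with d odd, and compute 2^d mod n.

110

299 − 1 = 298 = 2^1 · 149, so d = 149.
2^1 ≡ 2 (mod 299)
2^2 ≡ 2^2 = 4 ≡ 4 (mod 299)
2^4 ≡ 4^2 = 16 ≡ 16 (mod 299)
2^8 ≡ 16^2 = 256 ≡ 256 (mod 299)
2^16 ≡ 256^2 = 65536 ≡ 55 (mod 299)
2^32 ≡ 55^2 = 3025 ≡ 35 (mod 299)
2^64 ≡ 35^2 = 1225 ≡ 29 (mod 299)
2^128 ≡ 29^2 = 841 ≡ 243 (mod 299)
149 = 128 + 16 + 4 + 1 in binary powers of 2.
So 2^149 ≡ 243 · 55 · 16 · 2 ≡ 110 (mod 299).
Squaring chain: 110; never reaches −1, so base 2 is a Miller–Rabin witness that 299 is composite.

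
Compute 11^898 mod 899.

382

11^1 ≡ 11 (mod 899)
11^2 ≡ 11^2 = 121 ≡ 121 (mod 899)
11^4 ≡ 121^2 = 14641 ≡ 257 (mod 899)
11^8 ≡ 257^2 = 66049 ≡ 422 (mod 899)
11^16 ≡ 422^2 = 178084 ≡ 82 (mod 899)
11^32 ≡ 82^2 = 6724 ≡ 431 (mod 899)
11^64 ≡ 431^2 = 185761 ≡ 567 (mod 899)
11^128 ≡ 567^2 = 321489 ≡ 546 (mod 899)
11^256 ≡ 546^2 = 298116 ≡ 547 (mod 899)
11^512 ≡ 547^2 = 299209 ≡ 741 (mod 899)
898 = 512 + 256 + 128 + 2 in binary powers of 2.
So 11^898 ≡ 741 · 547 · 546 · 121 ≡ 382 (mod 899).
Since 382 ≠ 1, base 11 is a Fermat witness: 899 is composite.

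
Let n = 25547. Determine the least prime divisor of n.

25547 is odd.
Digit sum 23, not divisible by 3.
Ends in 7: not divisible by 5.
7: 25547 = 7·3649 + 4
11: 25547 = 11·2322 + 5
13: 25547 = 13·1965 + 2
17: 25547 = 17·1502 + 13
19: 25547 = 19·1344 + 11
23: 25547 = 23·1110 + 17
29: 25547 = 29·880 + 27
31: 25547 = 31·824 + 3
37: 25547 = 37·690 + 17
41: 25547 = 41·623 + 4
43: 25547 = 43·594 + 5
47: 25547 = 47·543 + 26
53: 25547 = 53·482 + 1
59: 25547 = 59·433

59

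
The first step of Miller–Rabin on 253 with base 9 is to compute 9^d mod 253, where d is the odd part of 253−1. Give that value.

36

253 − 1 = 252 = 2^2 · 63, so d = 63.
9^1 ≡ 9 (mod 253)
9^2 ≡ 9^2 = 81 ≡ 81 (mod 253)
9^4 ≡ 81^2 = 6561 ≡ 236 (mod 253)
9^8 ≡ 236^2 = 55696 ≡ 36 (mod 253)
9^16 ≡ 36^2 = 1296 ≡ 31 (mod 253)
9^32 ≡ 31^2 = 961 ≡ 202 (mod 253)
63 = 32 + 16 + 8 + 4 + 2 + 1 in binary powers of 2.
So 9^63 ≡ 202 · 31 · 36 · 236 · 81 · 9 ≡ 36 (mod 253).
Squaring chain: 36 → 31; never reaches −1, so base 9 is a Miller–Rabin witness that 253 is composite.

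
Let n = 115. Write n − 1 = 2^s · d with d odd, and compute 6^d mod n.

36

115 − 1 = 114 = 2^1 · 57, so d = 57.
6^1 ≡ 6 (mod 115)
6^2 ≡ 6^2 = 36 ≡ 36 (mod 115)
6^4 ≡ 36^2 = 1296 ≡ 31 (mod 115)
6^8 ≡ 31^2 = 961 ≡ 41 (mod 115)
6^16 ≡ 41^2 = 1681 ≡ 71 (mod 115)
6^32 ≡ 71^2 = 5041 ≡ 96 (mod 115)
57 = 32 + 16 + 8 + 1 in binary powers of 2.
So 6^57 ≡ 96 · 71 · 41 · 6 ≡ 36 (mod 115).
Squaring chain: 36; never reaches −1, so base 6 is a Miller–Rabin witness that 115 is composite.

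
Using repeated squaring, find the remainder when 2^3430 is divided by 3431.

2^1 ≡ 2 (mod 3431)
2^2 ≡ 2^2 = 4 ≡ 4 (mod 3431)
2^4 ≡ 4^2 = 16 ≡ 16 (mod 3431)
2^8 ≡ 16^2 = 256 ≡ 256 (mod 3431)
2^16 ≡ 256^2 = 65536 ≡ 347 (mod 3431)
2^32 ≡ 347^2 = 120409 ≡ 324 (mod 3431)
2^64 ≡ 324^2 = 104976 ≡ 2046 (mod 3431)
2^128 ≡ 2046^2 = 4186116 ≡ 296 (mod 3431)
2^256 ≡ 296^2 = 87616 ≡ 1841 (mod 3431)
2^512 ≡ 1841^2 = 3389281 ≡ 2884 (mod 3431)
2^1024 ≡ 2884^2 = 8317456 ≡ 712 (mod 3431)
2^2048 ≡ 712^2 = 506944 ≡ 2587 (mod 3431)
3430 = 2048 + 1024 + 256 + 64 + 32 + 4 + 2 in binary powers of 2.
So 2^3430 ≡ 2587 · 712 · 1841 · 2046 · 324 · 16 · 4 ≡ 2922 (mod 3431).
Since 2922 ≠ 1, base 2 is a Fermat witness: 3431 is composite.

2922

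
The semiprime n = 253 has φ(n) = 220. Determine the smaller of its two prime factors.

φ(n) = (p−1)(q−1) = n − (p+q) + 1, so p + q = 253 − 220 + 1 = 34.
p and q are the roots of t² − 34t + 253 = 0.
Discriminant: 34² − 4·253 = 1156 − 1012 = 144; √144 = 12.
q = (34 − 12)/2 = 11, p = (34 + 12)/2 = 23.
Check: 11 · 23 = 253.

11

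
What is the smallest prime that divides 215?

215 is odd.
Digit sum 8, not divisible by 3.
Ends in 5: divisible by 5.

5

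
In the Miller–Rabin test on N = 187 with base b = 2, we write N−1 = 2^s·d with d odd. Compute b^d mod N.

151

187 − 1 = 186 = 2^1 · 93, so d = 93.
2^1 ≡ 2 (mod 187)
2^2 ≡ 2^2 = 4 ≡ 4 (mod 187)
2^4 ≡ 4^2 = 16 ≡ 16 (mod 187)
2^8 ≡ 16^2 = 256 ≡ 69 (mod 187)
2^16 ≡ 69^2 = 4761 ≡ 86 (mod 187)
2^32 ≡ 86^2 = 7396 ≡ 103 (mod 187)
2^64 ≡ 103^2 = 10609 ≡ 137 (mod 187)
93 = 64 + 16 + 8 + 4 + 1 in binary powers of 2.
So 2^93 ≡ 137 · 86 · 69 · 16 · 2 ≡ 151 (mod 187).
Squaring chain: 151; never reaches −1, so base 2 is a Miller–Rabin witness that 187 is composite.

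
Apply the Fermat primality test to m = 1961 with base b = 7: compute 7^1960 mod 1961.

7^1 ≡ 7 (mod 1961)
7^2 ≡ 7^2 = 49 ≡ 49 (mod 1961)
7^4 ≡ 49^2 = 2401 ≡ 440 (mod 1961)
7^8 ≡ 440^2 = 193600 ≡ 1422 (mod 1961)
7^16 ≡ 1422^2 = 2022084 ≡ 293 (mod 1961)
7^32 ≡ 293^2 = 85849 ≡ 1526 (mod 1961)
7^64 ≡ 1526^2 = 2328676 ≡ 969 (mod 1961)
7^128 ≡ 969^2 = 938961 ≡ 1603 (mod 1961)
7^256 ≡ 1603^2 = 2569609 ≡ 699 (mod 1961)
7^512 ≡ 699^2 = 488601 ≡ 312 (mod 1961)
7^1024 ≡ 312^2 = 97344 ≡ 1255 (mod 1961)
1960 = 1024 + 512 + 256 + 128 + 32 + 8 in binary powers of 2.
So 7^1960 ≡ 1255 · 312 · 699 · 1603 · 1526 · 1422 ≡ 1255 (mod 1961).
Since 1255 ≠ 1, base 7 is a Fermat witness: 1961 is composite.

1255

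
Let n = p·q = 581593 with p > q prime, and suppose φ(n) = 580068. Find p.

φ(n) = (p−1)(q−1) = n − (p+q) + 1, so p + q = 581593 − 580068 + 1 = 1526.
p and q are the roots of t² − 1526t + 581593 = 0.
Discriminant: 1526² − 4·581593 = 2328676 − 2326372 = 2304; √2304 = 48.
q = (1526 − 48)/2 = 739, p = (1526 + 48)/2 = 787.
Check: 739 · 787 = 581593.

787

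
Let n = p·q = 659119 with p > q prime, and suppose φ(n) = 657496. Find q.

797

φ(n) = (p−1)(q−1) = n − (p+q) + 1, so p + q = 659119 − 657496 + 1 = 1624.
p and q are the roots of t² − 1624t + 659119 = 0.
Discriminant: 1624² − 4·659119 = 2637376 − 2636476 = 900; √900 = 30.
q = (1624 − 30)/2 = 797, p = (1624 + 30)/2 = 827.
Check: 797 · 827 = 659119.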